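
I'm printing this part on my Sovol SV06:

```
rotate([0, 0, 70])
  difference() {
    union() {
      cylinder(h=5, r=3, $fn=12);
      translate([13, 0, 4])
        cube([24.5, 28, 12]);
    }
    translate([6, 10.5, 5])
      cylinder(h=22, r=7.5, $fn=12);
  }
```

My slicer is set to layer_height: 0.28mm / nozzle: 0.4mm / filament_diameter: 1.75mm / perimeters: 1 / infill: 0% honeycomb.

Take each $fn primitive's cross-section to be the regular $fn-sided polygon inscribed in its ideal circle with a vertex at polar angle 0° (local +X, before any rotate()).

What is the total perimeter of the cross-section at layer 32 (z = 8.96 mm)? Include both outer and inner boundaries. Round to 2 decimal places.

105.13 mm

At z = 8.96 mm: the cylinder does not reach this height (z outside [0, 5]); the 24.5×28 cube at (13, 0) contributes its full rectangle (perimeter 105.00 mm); Merging all regions: only the 24.5×28 cube at (13, 0) is present, so the union is just that shape — boundary = 105.00 mm; the cylinder at (6, 10.5): section is a regular 12-gon, circumradius r=7.5 (perimeter = 2·12·7.500·sin(180°/12) = 46.59 mm); Subtracting the remaining from the first: starting from the result so far, the r=7.5 cylinder at (6, 10.5) partially overlaps it — only the 0.93 mm² overlap (of its 168.75 mm²) is removed, clipping the outline — boundary = 105.13 mm; (rotated 70° about Z; rotation is an isometry so areas/perimeters/island counts are preserved). Overall, the cross-section is a single solid region. Total boundary length (outer) = 105.13 mm.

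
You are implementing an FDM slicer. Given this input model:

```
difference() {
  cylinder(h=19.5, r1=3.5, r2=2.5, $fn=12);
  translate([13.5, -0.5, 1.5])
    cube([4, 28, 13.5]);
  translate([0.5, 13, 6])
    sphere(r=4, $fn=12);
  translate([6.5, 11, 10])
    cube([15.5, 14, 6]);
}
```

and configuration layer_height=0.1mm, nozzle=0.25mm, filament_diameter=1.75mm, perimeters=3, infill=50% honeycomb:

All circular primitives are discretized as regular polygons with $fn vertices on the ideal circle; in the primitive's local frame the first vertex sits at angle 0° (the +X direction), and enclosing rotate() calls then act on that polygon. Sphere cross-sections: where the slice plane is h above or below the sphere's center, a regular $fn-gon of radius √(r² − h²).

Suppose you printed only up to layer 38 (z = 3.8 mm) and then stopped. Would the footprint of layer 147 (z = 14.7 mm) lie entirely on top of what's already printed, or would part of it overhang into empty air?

Compare the two slices. At z = 3.8: the cone contributes a regular 12-gon of circumradius 3.305 (interpolated between r1=3.5 and r2=2.5 at t=0.195) (area = (12/2)·3.305²·sin(360°/12) = 32.77 mm²); the 4×28 cube at (13.5, -0.5) contributes its full rectangle (area 112.00 mm²); the r=4 sphere at (0.5, 13) contributes a regular 12-gon of circumradius √(4²−2.2²) = 3.341 (area = (12/2)·3.341²·sin(360°/12) = 33.48 mm²); the cube at (6.5, 11) is not intersected at this z (z outside [10, 16]); After the difference (first − rest): starting from the cone (32.77 mm²), the 4×28 cube at (13.5, -0.5) misses the remaining region (no effect); the r=4 sphere at (0.5, 13) misses the remaining region (no effect) — area = 32.77 mm². At z = 14.7: the cone: at t=0.754 of its height the radius interpolates to r₁+(r₂−r₁)t = 2.746, giving a regular 12-gon of that circumradius (area = (12/2)·2.746²·sin(360°/12) = 22.62 mm²); the cube at (13.5, -0.5) is present — its section is the full 4×28 rectangle (area 112.00 mm²); the sphere at (0.5, 13) does not reach this height (|z−center|=8.700 > r=4); the cube at (6.5, 11) (footprint 15.5×14) is included at this height (area 217.00 mm²); Subtracting the remaining from the first: starting from the cone (22.62 mm²), the 4×28 cube at (13.5, -0.5) misses the remaining region (no effect); the 15.5×14 cube at (6.5, 11) misses the remaining region (no effect) — area = 22.62 mm². Checking containment: the cross-section at z = 14.7 is a subset of the cross-section at z = 3.8.

entirely on top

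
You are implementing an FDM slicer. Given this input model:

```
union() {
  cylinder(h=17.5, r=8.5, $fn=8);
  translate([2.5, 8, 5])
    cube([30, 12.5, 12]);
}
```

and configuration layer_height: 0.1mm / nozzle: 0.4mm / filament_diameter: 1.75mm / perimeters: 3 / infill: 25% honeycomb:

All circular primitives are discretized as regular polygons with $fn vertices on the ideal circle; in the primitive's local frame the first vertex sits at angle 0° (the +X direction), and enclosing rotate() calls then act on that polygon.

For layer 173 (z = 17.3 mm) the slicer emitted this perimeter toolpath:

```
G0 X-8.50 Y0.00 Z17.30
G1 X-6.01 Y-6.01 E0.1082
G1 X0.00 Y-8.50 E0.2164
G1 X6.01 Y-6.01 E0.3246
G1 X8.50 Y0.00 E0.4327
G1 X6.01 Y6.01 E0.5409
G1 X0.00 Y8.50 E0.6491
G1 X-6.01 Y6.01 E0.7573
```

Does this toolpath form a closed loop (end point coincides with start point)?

Start point (G0): (-8.50, 0.00). End point (last G1): the path does not return to the start — open.

no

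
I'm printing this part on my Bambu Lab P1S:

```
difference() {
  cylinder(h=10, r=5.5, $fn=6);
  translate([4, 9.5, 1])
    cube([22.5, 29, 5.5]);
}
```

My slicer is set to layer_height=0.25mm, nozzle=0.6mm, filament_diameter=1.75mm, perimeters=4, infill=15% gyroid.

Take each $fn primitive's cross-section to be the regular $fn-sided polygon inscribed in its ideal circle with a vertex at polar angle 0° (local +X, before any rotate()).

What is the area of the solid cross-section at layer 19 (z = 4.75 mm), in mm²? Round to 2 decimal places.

At z = 4.75 mm: the r=5.5 cylinder gives a regular 6-gon of circumradius 5.5 (constant along its height) (area = (6/2)·5.500²·sin(360°/6) = 78.59 mm²); the 22.5×29 cube at (4, 9.5) contributes its full rectangle (area 652.50 mm²); Taking the first minus the rest: starting from the r=5.5 cylinder (78.59 mm²), the 22.5×29 cube at (4, 9.5) misses the remaining region (no effect) — area = 78.59 mm². Overall, the cross-section is a single solid region. Net area = 78.59 mm².

78.59 mm²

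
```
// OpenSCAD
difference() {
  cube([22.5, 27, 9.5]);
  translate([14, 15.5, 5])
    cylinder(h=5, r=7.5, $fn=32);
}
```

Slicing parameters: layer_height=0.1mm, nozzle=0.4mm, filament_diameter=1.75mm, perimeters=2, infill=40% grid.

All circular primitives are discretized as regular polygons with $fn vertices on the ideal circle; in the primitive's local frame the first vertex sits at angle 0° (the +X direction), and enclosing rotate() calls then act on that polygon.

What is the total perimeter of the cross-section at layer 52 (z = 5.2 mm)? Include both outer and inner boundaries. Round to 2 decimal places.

146.05 mm

At z = 5.2 mm: the 22.5×27 cube contributes its full rectangle (perimeter 99.00 mm); the r=7.5 cylinder at (14, 15.5) contributes a regular 32-gon of circumradius 7.5 (perimeter = 2·32·7.500·sin(180°/32) = 47.05 mm); After the difference (first − rest): starting from the 22.5×27 cube, the r=7.5 cylinder at (14, 15.5) lies wholly inside it (removes its full 175.58 mm² and its 47.05 mm outline becomes a hole wall) — boundary (outer + 1 inner loop) = 146.05 mm. Overall, the cross-section is one region with 1 hole. Total boundary length (outer + inner) = 146.05 mm.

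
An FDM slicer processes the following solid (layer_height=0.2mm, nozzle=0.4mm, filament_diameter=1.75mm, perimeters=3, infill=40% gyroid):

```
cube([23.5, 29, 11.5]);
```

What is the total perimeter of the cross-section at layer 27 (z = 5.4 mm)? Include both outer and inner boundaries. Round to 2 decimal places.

105.00 mm

At z = 5.4 mm: the cube is present — its section is the full 23.5×29 rectangle (perimeter 105.00 mm). Overall, the cross-section is a single solid region. Total boundary length (outer) = 105.00 mm.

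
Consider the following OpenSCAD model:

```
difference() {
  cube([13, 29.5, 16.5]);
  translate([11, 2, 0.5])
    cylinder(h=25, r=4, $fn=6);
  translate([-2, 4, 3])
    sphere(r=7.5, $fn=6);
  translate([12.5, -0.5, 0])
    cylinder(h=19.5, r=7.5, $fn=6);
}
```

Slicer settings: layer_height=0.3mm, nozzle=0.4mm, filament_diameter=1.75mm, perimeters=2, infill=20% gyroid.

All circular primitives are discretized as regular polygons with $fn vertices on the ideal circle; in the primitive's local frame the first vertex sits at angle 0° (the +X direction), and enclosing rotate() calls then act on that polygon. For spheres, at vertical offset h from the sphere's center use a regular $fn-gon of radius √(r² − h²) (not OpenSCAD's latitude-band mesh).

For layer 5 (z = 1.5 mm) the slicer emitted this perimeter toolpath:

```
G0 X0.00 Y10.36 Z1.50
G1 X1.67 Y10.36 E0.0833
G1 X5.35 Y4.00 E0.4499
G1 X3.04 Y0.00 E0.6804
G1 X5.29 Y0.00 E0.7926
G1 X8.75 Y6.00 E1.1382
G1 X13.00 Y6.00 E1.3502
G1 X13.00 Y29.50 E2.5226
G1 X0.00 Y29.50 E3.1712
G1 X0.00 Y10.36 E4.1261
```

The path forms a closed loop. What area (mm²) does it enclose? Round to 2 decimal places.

Apply the shoelace formula to the sequence of (X, Y) vertices; enclosed area = 308.52 mm².

308.52 mm²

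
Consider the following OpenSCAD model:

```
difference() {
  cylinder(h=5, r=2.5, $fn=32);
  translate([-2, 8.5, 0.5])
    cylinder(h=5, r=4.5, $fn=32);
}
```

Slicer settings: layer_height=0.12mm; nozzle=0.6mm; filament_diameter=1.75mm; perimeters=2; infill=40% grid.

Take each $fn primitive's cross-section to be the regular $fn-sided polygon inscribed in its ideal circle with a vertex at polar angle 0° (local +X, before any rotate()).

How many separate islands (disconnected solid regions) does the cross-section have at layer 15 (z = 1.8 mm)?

1

At z = 1.8 mm: the r=2.5 cylinder gives a regular 32-gon of circumradius 2.5 (constant along its height); the cylinder at (-2, 8.5): section is a regular 32-gon, circumradius r=4.5; After the difference (first − rest): starting from the r=2.5 cylinder, the r=4.5 cylinder at (-2, 8.5) misses the remaining region (no effect) — 1 connected region. Overall, the cross-section is a single solid region. Island count = 1.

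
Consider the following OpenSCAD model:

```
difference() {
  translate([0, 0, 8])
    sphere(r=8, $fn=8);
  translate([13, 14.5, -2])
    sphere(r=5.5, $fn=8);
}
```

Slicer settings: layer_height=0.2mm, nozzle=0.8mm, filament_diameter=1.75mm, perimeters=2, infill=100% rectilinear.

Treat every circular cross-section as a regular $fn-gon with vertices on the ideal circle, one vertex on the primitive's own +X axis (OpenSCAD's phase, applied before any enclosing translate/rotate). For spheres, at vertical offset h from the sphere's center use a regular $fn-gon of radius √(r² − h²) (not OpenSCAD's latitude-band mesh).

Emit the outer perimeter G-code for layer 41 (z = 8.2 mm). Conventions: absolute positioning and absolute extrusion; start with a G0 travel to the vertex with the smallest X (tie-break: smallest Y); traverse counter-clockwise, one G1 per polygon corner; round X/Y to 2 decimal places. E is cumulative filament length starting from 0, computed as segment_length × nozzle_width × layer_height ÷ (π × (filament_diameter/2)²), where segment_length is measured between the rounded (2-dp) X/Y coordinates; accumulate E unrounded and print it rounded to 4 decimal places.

G0 X-8.00 Y0.00 Z8.20
G1 X-5.66 Y-5.66 E0.4074
G1 X0.00 Y-8.00 E0.8148
G1 X5.66 Y-5.66 E1.2222
G1 X8.00 Y0.00 E1.6297
G1 X5.66 Y5.66 E2.0371
G1 X0.00 Y8.00 E2.4445
G1 X-5.66 Y5.66 E2.8519
G1 X-8.00 Y0.00 E3.2593

At z = 8.2 mm: the r=8 sphere contributes a regular 8-gon of circumradius √(8²−0.2²) = 7.997; the sphere at (13, 14.5) does not reach this height (|z−center|=10.200 > r=5.5); Subtracting the remaining from the first: none of the subtracted shapes is present at this height, so the r=8 sphere is unchanged — 1 connected region. The outline is a single polygon with 8 vertices. Extrusion per mm of travel: 0.8 × 0.2 / (π × 0.875²) = 0.066520. Accumulating E over each segment gives final E = 3.2593.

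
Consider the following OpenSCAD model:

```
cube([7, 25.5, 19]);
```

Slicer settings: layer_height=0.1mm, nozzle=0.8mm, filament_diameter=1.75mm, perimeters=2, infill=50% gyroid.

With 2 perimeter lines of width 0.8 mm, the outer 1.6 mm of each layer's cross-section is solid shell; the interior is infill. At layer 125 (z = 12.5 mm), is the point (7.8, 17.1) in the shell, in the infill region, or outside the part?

At z = 12.5 mm: the cube is present — its section is the full 7×25.5 rectangle. Overall, the cross-section is a single solid region. The nearest boundary edge runs (7.00, 0.00)→(7.00, 25.50); distance from the point to it = 0.80 mm. The point is not inside any of the regions above, so it lies outside the cross-section (0.80 mm from the nearest boundary).

outside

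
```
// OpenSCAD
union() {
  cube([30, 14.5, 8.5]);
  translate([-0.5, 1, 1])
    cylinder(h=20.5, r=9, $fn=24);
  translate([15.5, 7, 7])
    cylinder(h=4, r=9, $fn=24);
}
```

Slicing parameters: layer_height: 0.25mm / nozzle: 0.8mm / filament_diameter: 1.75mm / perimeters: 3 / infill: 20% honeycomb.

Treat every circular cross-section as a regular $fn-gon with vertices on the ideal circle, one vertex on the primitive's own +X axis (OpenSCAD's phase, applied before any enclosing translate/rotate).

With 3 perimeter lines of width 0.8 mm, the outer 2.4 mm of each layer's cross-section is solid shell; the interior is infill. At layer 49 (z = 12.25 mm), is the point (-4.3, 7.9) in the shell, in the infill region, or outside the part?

shell

At z = 12.25 mm: the cube is absent (z outside [0, 8.5]); the cylinder at (-0.5, 1): section is a regular 24-gon, circumradius r=9; the cylinder at (15.5, 7) is not intersected at this z (z outside [7, 11]); Combining (union): only the r=9 cylinder at (-0.5, 1) is present, so the union is just that shape — 1 connected region. Overall, the cross-section is a single solid region. The nearest boundary edge runs (-2.83, 9.69)→(-5.00, 8.79); distance from the point to it = 1.09 mm. The point is inside the cross-section, 1.09 mm from the nearest boundary — within the 2.4 mm shell band (3 × 0.8).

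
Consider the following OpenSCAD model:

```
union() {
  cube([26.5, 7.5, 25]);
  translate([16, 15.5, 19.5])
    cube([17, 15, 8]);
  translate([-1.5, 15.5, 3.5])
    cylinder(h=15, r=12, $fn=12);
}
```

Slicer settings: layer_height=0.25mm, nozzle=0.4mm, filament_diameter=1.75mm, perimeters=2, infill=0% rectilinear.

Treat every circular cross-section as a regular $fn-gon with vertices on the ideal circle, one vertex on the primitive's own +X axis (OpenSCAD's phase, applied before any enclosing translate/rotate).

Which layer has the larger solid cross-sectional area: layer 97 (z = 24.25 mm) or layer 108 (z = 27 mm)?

layer 97 (z = 24.25 mm)

Layer 97 (z = 24.25): the 26.5×7.5 cube contributes its full rectangle (area 198.75 mm²); the cube at (16, 15.5) (footprint 17×15) is included at this height (area 255.00 mm²); the cylinder at (-1.5, 15.5) is not intersected at this z (z outside [3.5, 18.5]); Taking the union: the 2 present regions are separate (no shared area or edge), so areas and boundary lengths simply add and each stays a separate island — area = 453.75 mm². So its area = 453.75 mm². Layer 108 (z = 27): the cube does not reach this height (z outside [0, 25]); the cube at (16, 15.5) is present — its section is the full 17×15 rectangle (area 255.00 mm²); the cylinder at (-1.5, 15.5) does not reach this height (z outside [3.5, 18.5]); Merging all regions: only the 17×15 cube at (16, 15.5) is present, so the union is just that shape — area = 255.00 mm². So its area = 255.00 mm². Layer 97 is larger (453.75 vs 255.00 mm²).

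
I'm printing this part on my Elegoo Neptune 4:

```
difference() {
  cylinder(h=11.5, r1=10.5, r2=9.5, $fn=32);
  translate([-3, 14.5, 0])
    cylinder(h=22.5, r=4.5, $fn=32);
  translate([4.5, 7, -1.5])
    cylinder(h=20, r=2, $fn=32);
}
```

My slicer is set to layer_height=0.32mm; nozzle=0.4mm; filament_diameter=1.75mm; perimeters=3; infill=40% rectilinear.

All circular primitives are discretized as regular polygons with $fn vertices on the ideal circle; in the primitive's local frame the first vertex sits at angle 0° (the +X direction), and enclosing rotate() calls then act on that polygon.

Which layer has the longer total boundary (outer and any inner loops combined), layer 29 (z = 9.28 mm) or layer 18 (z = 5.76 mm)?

layer 18 (z = 5.76 mm)

Layer 29 (z = 9.28): the cone: at t=0.807 of its height the radius interpolates to r₁+(r₂−r₁)t = 9.693, giving a regular 32-gon of that circumradius (perimeter = 2·32·9.693·sin(180°/32) = 60.81 mm); the r=4.5 cylinder at (-3, 14.5) gives a regular 32-gon of circumradius 4.5 (constant along its height) (perimeter = 2·32·4.500·sin(180°/32) = 28.23 mm); the r=2 cylinder at (4.5, 7) gives a regular 32-gon of circumradius 2 (constant along its height) (perimeter = 2·32·2.000·sin(180°/32) = 12.55 mm); After the difference (first − rest): starting from the cone, the r=4.5 cylinder at (-3, 14.5) misses the remaining region (no effect); the r=2 cylinder at (4.5, 7) partially overlaps it — only the 11.02 mm² overlap (of its 12.49 mm²) is removed, clipping the outline — boundary = 66.54 mm. So its perimeter = 66.54 mm. Layer 18 (z = 5.76): the cone: at t=0.501 of its height the radius interpolates to r₁+(r₂−r₁)t = 9.999, giving a regular 32-gon of that circumradius (perimeter = 2·32·9.999·sin(180°/32) = 62.73 mm); the r=4.5 cylinder at (-3, 14.5) gives a regular 32-gon of circumradius 4.5 (constant along its height) (perimeter = 2·32·4.500·sin(180°/32) = 28.23 mm); the r=2 cylinder at (4.5, 7) gives a regular 32-gon of circumradius 2 (constant along its height) (perimeter = 2·32·2.000·sin(180°/32) = 12.55 mm); After the difference (first − rest): starting from the cone, the r=4.5 cylinder at (-3, 14.5) misses the remaining region (no effect); the r=2 cylinder at (4.5, 7) partially overlaps it — only the 11.89 mm² overlap (of its 12.49 mm²) is removed, clipping the outline — boundary = 70.09 mm. So its perimeter = 70.09 mm. Layer 18 is larger (70.09 vs 66.54 mm).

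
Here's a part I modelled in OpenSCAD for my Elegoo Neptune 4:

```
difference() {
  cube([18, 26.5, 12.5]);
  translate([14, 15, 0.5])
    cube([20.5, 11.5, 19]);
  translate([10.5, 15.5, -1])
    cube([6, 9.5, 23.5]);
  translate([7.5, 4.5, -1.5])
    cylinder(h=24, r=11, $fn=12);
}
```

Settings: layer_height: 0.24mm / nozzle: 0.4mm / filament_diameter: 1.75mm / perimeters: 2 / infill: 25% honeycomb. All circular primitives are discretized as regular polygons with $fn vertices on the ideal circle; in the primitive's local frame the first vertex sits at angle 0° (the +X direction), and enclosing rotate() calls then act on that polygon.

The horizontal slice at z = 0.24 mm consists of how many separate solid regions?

2

At z = 0.24 mm: the 18×26.5 cube contributes its full rectangle; the cube at (14, 15) does not reach this height (z outside [0.5, 19.5]); the cube at (10.5, 15.5) is present — its section is the full 6×9.5 rectangle; the cylinder at (7.5, 4.5): section is a regular 12-gon, circumradius r=11; Taking the first minus the rest: starting from the 18×26.5 cube, the 6×9.5 cube at (10.5, 15.5) lies wholly inside it (removes its full 57.00 mm² and its 31.00 mm outline becomes a hole wall); the r=11 cylinder at (7.5, 4.5) partially overlaps it — only the 243.85 mm² overlap (of its 363.00 mm²) is removed, clipping the outline — 2 connected regions with 1 hole. The result has 2 disconnected regions.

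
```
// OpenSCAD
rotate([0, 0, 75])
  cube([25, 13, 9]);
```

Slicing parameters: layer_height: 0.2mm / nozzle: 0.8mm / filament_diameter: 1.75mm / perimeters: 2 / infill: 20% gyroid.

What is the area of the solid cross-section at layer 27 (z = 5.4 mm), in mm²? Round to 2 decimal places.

325.00 mm²

At z = 5.4 mm: the cube (footprint 25×13) is included at this height (area 325.00 mm²); (rotated 75° about Z; rotation is an isometry so areas/perimeters/island counts are preserved). Overall, the cross-section is a single solid region. Net area = 325.00 mm².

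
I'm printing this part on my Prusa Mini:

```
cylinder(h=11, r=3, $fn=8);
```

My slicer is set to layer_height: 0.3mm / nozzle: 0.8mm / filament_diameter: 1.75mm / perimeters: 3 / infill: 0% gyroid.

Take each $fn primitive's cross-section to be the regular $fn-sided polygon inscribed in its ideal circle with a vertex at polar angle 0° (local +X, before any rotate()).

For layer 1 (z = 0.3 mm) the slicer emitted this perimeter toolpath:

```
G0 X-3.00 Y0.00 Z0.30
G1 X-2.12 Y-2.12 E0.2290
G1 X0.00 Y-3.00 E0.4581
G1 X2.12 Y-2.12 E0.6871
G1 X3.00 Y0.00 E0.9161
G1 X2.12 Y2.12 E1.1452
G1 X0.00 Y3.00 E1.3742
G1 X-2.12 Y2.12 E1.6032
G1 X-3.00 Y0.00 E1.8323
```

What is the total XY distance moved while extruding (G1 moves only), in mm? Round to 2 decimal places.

18.36 mm

Sum the Euclidean lengths of each G1 segment: total = 18.36 mm.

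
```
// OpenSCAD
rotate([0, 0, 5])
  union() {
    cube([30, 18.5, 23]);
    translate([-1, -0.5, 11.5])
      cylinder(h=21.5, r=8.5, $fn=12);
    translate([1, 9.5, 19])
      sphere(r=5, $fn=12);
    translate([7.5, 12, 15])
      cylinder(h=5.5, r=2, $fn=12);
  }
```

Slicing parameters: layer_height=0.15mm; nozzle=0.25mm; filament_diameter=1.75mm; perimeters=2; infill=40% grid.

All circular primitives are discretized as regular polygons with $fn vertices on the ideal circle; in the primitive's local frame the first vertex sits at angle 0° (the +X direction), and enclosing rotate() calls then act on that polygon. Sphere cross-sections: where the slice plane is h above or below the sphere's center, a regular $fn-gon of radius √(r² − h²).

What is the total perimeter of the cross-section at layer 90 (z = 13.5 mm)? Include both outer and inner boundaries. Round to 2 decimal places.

At z = 13.5 mm: the cube is present — its section is the full 30×18.5 rectangle (perimeter 97.00 mm); the r=8.5 cylinder at (-1, -0.5) contributes a regular 12-gon of circumradius 8.5 (perimeter = 2·12·8.500·sin(180°/12) = 52.80 mm); the sphere at (1, 9.5) is not intersected at this z (|z−center|=5.500 > r=5); the cylinder at (7.5, 12) is not intersected at this z (z outside [15, 20.5]); Combining (union): the regions partially overlap (shared area 42.10 mm²), so the edge portions inside another operand are dropped and the merged outline is re-measured after clipping — boundary = 123.05 mm; (rotated 5° about Z; rotation is an isometry so areas/perimeters/island counts are preserved). Overall, the cross-section is a single solid region. Total boundary length (outer) = 123.05 mm.

123.05 mm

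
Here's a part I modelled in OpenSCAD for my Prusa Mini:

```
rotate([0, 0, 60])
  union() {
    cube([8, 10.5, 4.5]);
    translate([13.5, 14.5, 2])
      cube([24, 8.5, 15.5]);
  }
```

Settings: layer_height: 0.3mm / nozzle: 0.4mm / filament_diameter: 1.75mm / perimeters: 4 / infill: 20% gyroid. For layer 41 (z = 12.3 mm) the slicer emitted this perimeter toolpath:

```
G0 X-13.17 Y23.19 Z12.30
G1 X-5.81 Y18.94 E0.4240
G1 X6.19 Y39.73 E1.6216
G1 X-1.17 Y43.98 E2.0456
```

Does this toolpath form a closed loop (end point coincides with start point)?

Start point (G0): (-13.17, 23.19). End point (last G1): the path does not return to the start — open.

no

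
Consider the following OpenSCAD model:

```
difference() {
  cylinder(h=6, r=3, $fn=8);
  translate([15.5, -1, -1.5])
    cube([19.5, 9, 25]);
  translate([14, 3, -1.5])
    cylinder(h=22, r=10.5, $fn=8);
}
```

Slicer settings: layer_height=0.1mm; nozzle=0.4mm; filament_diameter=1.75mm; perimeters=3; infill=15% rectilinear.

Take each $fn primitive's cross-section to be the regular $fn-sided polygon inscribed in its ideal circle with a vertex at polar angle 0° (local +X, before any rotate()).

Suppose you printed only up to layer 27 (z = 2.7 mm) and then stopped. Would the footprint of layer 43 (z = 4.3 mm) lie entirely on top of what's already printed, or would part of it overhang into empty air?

Compare the two slices. At z = 2.7: the r=3 cylinder contributes a regular 8-gon of circumradius 3 (area = (8/2)·3.000²·sin(360°/8) = 25.46 mm²); the cube at (15.5, -1) (footprint 19.5×9) is included at this height (area 175.50 mm²); the r=10.5 cylinder at (14, 3) contributes a regular 8-gon of circumradius 10.5 (area = (8/2)·10.500²·sin(360°/8) = 311.83 mm²); After the difference (first − rest): starting from the r=3 cylinder (25.46 mm²), the 19.5×9 cube at (15.5, -1) misses the remaining region (no effect); the r=10.5 cylinder at (14, 3) misses the remaining region (no effect) — area = 25.46 mm². At z = 4.3: the r=3 cylinder gives a regular 8-gon of circumradius 3 (constant along its height) (area = (8/2)·3.000²·sin(360°/8) = 25.46 mm²); the cube at (15.5, -1) is present — its section is the full 19.5×9 rectangle (area 175.50 mm²); the cylinder at (14, 3): section is a regular 8-gon, circumradius r=10.5 (area = (8/2)·10.500²·sin(360°/8) = 311.83 mm²); Subtracting the remaining from the first: starting from the r=3 cylinder (25.46 mm²), the 19.5×9 cube at (15.5, -1) misses the remaining region (no effect); the r=10.5 cylinder at (14, 3) misses the remaining region (no effect) — area = 25.46 mm². Checking containment: the cross-section at z = 4.3 is a subset of the cross-section at z = 2.7.

entirely on top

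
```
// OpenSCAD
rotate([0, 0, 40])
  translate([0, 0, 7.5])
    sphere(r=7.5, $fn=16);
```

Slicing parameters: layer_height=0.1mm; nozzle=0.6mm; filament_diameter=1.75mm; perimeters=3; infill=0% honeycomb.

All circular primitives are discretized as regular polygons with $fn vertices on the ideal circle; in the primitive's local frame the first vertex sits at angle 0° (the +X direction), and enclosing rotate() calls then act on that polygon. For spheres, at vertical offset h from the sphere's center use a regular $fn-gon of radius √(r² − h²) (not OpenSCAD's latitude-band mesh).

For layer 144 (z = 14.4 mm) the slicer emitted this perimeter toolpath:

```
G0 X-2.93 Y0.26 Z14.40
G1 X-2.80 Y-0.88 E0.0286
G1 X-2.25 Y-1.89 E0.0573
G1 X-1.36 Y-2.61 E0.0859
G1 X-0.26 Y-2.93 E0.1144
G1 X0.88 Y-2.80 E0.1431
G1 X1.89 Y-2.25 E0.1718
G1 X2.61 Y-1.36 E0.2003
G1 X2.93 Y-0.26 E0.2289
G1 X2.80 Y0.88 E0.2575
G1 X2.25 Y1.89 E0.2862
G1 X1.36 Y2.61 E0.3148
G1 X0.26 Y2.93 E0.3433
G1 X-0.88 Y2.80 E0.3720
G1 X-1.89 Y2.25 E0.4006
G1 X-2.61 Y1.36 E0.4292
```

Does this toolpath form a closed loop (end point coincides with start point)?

Start point (G0): (-2.93, 0.26). End point (last G1): the path does not return to the start — open.

no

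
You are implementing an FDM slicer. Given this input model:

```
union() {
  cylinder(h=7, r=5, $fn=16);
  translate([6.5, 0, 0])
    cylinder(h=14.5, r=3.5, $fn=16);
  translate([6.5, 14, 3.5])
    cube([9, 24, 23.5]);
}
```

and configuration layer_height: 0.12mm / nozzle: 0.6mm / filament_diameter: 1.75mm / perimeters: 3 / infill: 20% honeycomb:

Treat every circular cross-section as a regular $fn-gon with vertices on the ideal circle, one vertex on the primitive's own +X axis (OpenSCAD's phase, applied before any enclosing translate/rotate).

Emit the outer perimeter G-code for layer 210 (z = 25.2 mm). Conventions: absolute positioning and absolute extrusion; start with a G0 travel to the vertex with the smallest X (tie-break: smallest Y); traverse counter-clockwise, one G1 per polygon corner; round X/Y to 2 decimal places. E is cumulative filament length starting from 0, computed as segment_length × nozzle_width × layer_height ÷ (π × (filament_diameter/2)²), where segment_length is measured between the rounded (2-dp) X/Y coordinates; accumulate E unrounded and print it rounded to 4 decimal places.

G0 X6.50 Y14.00 Z25.20
G1 X15.50 Y14.00 E0.2694
G1 X15.50 Y38.00 E0.9878
G1 X6.50 Y38.00 E1.2572
G1 X6.50 Y14.00 E1.9757

At z = 25.2 mm: the cylinder is absent (z outside [0, 7]); the cylinder at (6.5, 0) is absent (z outside [0, 14.5]); the cube at (6.5, 14) is present — its section is the full 9×24 rectangle; Taking the union: only the 9×24 cube at (6.5, 14) is present, so the union is just that shape — 1 connected region. The outline is a single polygon with 4 vertices. Extrusion per mm of travel: 0.6 × 0.12 / (π × 0.875²) = 0.029934. Accumulating E over each segment gives final E = 1.9757.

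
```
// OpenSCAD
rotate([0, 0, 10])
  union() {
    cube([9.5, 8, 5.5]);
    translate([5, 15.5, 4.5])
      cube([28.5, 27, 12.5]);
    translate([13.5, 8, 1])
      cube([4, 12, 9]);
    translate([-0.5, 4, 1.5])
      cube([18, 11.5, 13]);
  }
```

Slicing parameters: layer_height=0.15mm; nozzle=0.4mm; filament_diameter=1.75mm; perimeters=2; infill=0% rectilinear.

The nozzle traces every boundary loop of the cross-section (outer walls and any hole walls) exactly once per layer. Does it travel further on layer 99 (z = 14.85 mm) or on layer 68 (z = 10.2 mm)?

Layer 99 (z = 14.85): the cube is not intersected at this z (z outside [0, 5.5]); the cube at (5, 15.5) (footprint 28.5×27) is included at this height (perimeter 111.00 mm); the cube at (13.5, 8) is absent (z outside [1, 10]); the cube at (-0.5, 4) is absent (z outside [1.5, 14.5]); Combining (union): only the 28.5×27 cube at (5, 15.5) is present, so the union is just that shape — boundary = 111.00 mm; (rotated 10° about Z; rotation is an isometry so areas/perimeters/island counts are preserved). So its perimeter = 111.00 mm. Layer 68 (z = 10.2): the cube is not intersected at this z (z outside [0, 5.5]); the 28.5×27 cube at (5, 15.5) contributes its full rectangle (perimeter 111.00 mm); the cube at (13.5, 8) is not intersected at this z (z outside [1, 10]); the cube at (-0.5, 4) (footprint 18×11.5) is included at this height (perimeter 59.00 mm); Combining (union): the 2 present regions share edge segments without overlapping in area, so areas simply add but the touching pieces fuse into one outline (the shared edge portions become interior and drop out of the boundary) — boundary = 145.00 mm; (rotated 10° about Z; rotation is an isometry so areas/perimeters/island counts are preserved). So its perimeter = 145.00 mm. Layer 68 is larger (145.00 vs 111.00 mm).

layer 68 (z = 10.2 mm)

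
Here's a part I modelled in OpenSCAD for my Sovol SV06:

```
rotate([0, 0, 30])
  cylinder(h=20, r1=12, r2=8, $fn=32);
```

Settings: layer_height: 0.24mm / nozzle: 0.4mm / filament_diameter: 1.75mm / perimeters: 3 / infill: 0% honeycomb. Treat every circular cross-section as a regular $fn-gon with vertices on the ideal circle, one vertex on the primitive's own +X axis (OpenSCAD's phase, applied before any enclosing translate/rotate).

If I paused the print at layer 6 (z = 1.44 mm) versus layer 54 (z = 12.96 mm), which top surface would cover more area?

layer 6 (z = 1.44 mm)

Layer 6 (z = 1.44): the cone: at t=0.072 of its height the radius interpolates to r₁+(r₂−r₁)t = 11.712, giving a regular 32-gon of that circumradius (area = (32/2)·11.712²·sin(360°/32) = 428.17 mm²); (rotated 30° about Z; rotation is an isometry so areas/perimeters/island counts are preserved). So its area = 428.17 mm². Layer 54 (z = 12.96): the cone (r1=12→r2=8) has section circumradius 9.408 here — a regular 32-gon (area = (32/2)·9.408²·sin(360°/32) = 276.28 mm²); (rotated 30° about Z; rotation is an isometry so areas/perimeters/island counts are preserved). So its area = 276.28 mm². Layer 6 is larger (428.17 vs 276.28 mm²).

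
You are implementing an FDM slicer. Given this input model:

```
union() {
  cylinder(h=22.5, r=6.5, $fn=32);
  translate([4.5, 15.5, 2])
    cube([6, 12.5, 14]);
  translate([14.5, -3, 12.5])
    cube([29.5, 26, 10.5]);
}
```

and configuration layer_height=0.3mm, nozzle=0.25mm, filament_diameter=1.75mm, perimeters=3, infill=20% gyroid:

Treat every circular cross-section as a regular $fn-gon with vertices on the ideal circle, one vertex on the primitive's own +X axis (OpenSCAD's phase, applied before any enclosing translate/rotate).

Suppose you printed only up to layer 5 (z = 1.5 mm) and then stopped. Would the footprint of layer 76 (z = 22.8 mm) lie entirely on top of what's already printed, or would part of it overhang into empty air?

part overhangs

Compare the two slices. At z = 1.5: the cylinder: section is a regular 32-gon, circumradius r=6.5 (area = (32/2)·6.500²·sin(360°/32) = 131.88 mm²); the cube at (4.5, 15.5) is absent (z outside [2, 16]); the cube at (14.5, -3) does not reach this height (z outside [12.5, 23]); Taking the union: only the r=6.5 cylinder is present, so the union is just that shape — area = 131.88 mm². At z = 22.8: the cylinder does not reach this height (z outside [0, 22.5]); the cube at (4.5, 15.5) is not intersected at this z (z outside [2, 16]); the cube at (14.5, -3) is present — its section is the full 29.5×26 rectangle (area 767.00 mm²); Combining (union): only the 29.5×26 cube at (14.5, -3) is present, so the union is just that shape — area = 767.00 mm². Checking containment: at z = 22.8 the cross-section extends beyond the z = 1.5 cross-section by about 767.00 mm².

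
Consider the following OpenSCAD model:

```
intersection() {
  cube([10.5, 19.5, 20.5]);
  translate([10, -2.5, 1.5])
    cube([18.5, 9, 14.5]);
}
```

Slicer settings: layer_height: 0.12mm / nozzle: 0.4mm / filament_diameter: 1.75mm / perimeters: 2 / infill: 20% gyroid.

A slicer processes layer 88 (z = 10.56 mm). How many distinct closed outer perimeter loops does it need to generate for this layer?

At z = 10.56 mm: the cube (footprint 10.5×19.5) is included at this height; the cube at (10, -2.5) (footprint 18.5×9) is included at this height; After intersecting: the 18.5×9 cube at (10, -2.5) partially overlaps the 10.5×19.5 cube; clipping to the common part keeps 3.25 mm² — 1 connected region. The result has 1 disconnected region.

1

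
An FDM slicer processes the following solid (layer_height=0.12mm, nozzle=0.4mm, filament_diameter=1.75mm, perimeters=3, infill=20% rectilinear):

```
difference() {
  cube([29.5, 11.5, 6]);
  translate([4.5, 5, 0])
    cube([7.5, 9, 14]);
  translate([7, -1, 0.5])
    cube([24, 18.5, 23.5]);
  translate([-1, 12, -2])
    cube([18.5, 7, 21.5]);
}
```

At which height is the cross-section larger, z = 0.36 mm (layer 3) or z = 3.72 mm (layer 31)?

layer 3 (z = 0.36 mm)

Layer 3 (z = 0.36): the cube is present — its section is the full 29.5×11.5 rectangle (area 339.25 mm²); the cube at (4.5, 5) (footprint 7.5×9) is included at this height (area 67.50 mm²); the cube at (7, -1) is absent (z outside [0.5, 24]); the cube at (-1, 12) (footprint 18.5×7) is included at this height (area 129.50 mm²); Taking the first minus the rest: starting from the 29.5×11.5 cube (339.25 mm²), the 7.5×9 cube at (4.5, 5) partially overlaps it — only the 48.75 mm² overlap (of its 67.50 mm²) is removed, clipping the outline; the 18.5×7 cube at (-1, 12) misses the remaining region (no effect) — area = 290.50 mm². So its area = 290.50 mm². Layer 31 (z = 3.72): the cube (footprint 29.5×11.5) is included at this height (area 339.25 mm²); the cube at (4.5, 5) is present — its section is the full 7.5×9 rectangle (area 67.50 mm²); the 24×18.5 cube at (7, -1) contributes its full rectangle (area 444.00 mm²); the cube at (-1, 12) is present — its section is the full 18.5×7 rectangle (area 129.50 mm²); Subtracting the remaining from the first: starting from the 29.5×11.5 cube (339.25 mm²), the 7.5×9 cube at (4.5, 5) partially overlaps it — only the 48.75 mm² overlap (of its 67.50 mm²) is removed, clipping the outline; the 24×18.5 cube at (7, -1) partially overlaps it — only the 226.25 mm² overlap (of its 444.00 mm²) is removed, clipping the outline; the 18.5×7 cube at (-1, 12) misses the remaining region (no effect) — area = 64.25 mm². So its area = 64.25 mm². Layer 3 is larger (290.50 vs 64.25 mm²).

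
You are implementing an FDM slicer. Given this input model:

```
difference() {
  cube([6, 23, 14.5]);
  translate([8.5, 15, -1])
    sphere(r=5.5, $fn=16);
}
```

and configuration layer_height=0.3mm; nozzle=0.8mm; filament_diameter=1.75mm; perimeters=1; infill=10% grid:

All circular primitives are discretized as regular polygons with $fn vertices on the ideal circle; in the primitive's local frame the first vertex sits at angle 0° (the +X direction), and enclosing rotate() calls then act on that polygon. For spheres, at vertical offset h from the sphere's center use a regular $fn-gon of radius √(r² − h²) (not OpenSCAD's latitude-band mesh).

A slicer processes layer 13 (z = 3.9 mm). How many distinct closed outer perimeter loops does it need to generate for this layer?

1

At z = 3.9 mm: the 6×23 cube contributes its full rectangle; the r=5.5 sphere at (8.5, 15) contributes a regular 16-gon of circumradius √(5.5²−4.9²) = 2.498; After the difference (first − rest): starting from the 6×23 cube, the r=5.5 sphere at (8.5, 15) misses the remaining region (no effect) — 1 connected region. The result has 1 disconnected region.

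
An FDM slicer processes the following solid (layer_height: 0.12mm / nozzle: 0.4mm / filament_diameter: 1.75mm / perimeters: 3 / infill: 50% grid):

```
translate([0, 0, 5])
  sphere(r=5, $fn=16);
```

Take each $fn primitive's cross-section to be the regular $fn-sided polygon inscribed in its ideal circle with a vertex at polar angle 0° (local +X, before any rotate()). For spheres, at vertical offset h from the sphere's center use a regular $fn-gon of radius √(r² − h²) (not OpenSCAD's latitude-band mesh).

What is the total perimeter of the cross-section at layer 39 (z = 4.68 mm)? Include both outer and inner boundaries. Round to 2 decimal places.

At z = 4.68 mm: the r=5 sphere contributes a regular 16-gon of circumradius √(5²−0.32²) = 4.990 (perimeter = 2·16·4.990·sin(180°/16) = 31.15 mm). Overall, the cross-section is a single solid region. Total boundary length (outer) = 31.15 mm.

31.15 mm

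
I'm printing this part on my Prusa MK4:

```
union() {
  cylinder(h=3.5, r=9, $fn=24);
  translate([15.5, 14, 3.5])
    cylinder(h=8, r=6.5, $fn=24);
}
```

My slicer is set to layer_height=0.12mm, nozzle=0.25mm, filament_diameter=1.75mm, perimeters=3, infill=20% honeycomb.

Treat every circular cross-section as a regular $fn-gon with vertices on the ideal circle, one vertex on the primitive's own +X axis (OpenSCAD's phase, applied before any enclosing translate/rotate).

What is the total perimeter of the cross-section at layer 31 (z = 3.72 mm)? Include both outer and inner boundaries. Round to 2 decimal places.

At z = 3.72 mm: the cylinder does not reach this height (z outside [0, 3.5]); the r=6.5 cylinder at (15.5, 14) gives a regular 24-gon of circumradius 6.5 (constant along its height) (perimeter = 2·24·6.500·sin(180°/24) = 40.72 mm); Combining (union): only the r=6.5 cylinder at (15.5, 14) is present, so the union is just that shape — boundary = 40.72 mm. Overall, the cross-section is a single solid region. Total boundary length (outer) = 40.72 mm.

40.72 mm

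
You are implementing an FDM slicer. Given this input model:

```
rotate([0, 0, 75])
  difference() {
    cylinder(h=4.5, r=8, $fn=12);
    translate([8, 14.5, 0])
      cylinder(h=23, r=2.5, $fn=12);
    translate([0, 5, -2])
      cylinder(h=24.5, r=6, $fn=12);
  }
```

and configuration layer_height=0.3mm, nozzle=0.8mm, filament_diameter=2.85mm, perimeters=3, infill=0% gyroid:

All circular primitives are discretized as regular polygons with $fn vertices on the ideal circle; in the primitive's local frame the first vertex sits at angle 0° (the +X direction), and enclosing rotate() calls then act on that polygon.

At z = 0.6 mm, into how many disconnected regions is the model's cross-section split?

1

At z = 0.6 mm: the r=8 cylinder contributes a regular 12-gon of circumradius 8; the r=2.5 cylinder at (8, 14.5) contributes a regular 12-gon of circumradius 2.5; the cylinder at (0, 5): section is a regular 12-gon, circumradius r=6; Taking the first minus the rest: starting from the r=8 cylinder, the r=2.5 cylinder at (8, 14.5) misses the remaining region (no effect); the r=6 cylinder at (0, 5) partially overlaps it — only the 77.43 mm² overlap (of its 108.00 mm²) is removed, clipping the outline — 1 connected region; (rotated 75° about Z; rotation is an isometry so areas/perimeters/island counts are preserved). The result has 1 disconnected region.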